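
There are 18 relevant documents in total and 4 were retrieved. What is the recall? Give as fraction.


Recall = retrieved_relevant / total_relevant
= 4 / 18
= 4 / (4 + 14)
= 2/9

2/9


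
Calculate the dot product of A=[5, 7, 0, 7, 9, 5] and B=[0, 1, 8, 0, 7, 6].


Dot product = sum of element-wise products
A[0]*B[0] = 5*0 = 0
A[1]*B[1] = 7*1 = 7
A[2]*B[2] = 0*8 = 0
A[3]*B[3] = 7*0 = 0
A[4]*B[4] = 9*7 = 63
A[5]*B[5] = 5*6 = 30
Sum = 0 + 7 + 0 + 0 + 63 + 30 = 100

100


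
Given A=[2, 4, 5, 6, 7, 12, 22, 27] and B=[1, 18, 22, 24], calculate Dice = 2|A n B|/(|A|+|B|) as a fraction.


A intersect B = [22]
|A intersect B| = 1
|A| = 8, |B| = 4
Dice = 2*1 / (8+4)
= 2 / 12 = 1/6

1/6


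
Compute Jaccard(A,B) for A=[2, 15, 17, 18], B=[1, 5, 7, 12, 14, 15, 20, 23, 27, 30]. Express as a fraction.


A intersect B = [15]
|A intersect B| = 1
A union B = [1, 2, 5, 7, 12, 14, 15, 17, 18, 20, 23, 27, 30]
|A union B| = 13
Jaccard = 1/13 = 1/13

1/13


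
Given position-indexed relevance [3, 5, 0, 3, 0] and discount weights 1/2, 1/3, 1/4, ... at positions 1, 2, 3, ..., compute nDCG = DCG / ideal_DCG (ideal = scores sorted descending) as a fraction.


Position discount weights w_i = 1/(i+1) for i=1..5:
Weights = [1/2, 1/3, 1/4, 1/5, 1/6]
Actual relevance: [3, 5, 0, 3, 0]
DCG = 3/2 + 5/3 + 0/4 + 3/5 + 0/6 = 113/30
Ideal relevance (sorted desc): [5, 3, 3, 0, 0]
Ideal DCG = 5/2 + 3/3 + 3/4 + 0/5 + 0/6 = 17/4
nDCG = DCG / ideal_DCG = 113/30 / 17/4 = 226/255

226/255


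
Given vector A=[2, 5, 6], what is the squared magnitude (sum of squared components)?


|A|^2 = sum of squared components
A[0]^2 = 2^2 = 4
A[1]^2 = 5^2 = 25
A[2]^2 = 6^2 = 36
Sum = 4 + 25 + 36 = 65

65


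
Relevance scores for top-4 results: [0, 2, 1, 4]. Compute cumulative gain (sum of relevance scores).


Cumulative Gain = sum of relevance scores
Position 1: rel=0, running sum=0
Position 2: rel=2, running sum=2
Position 3: rel=1, running sum=3
Position 4: rel=4, running sum=7
CG = 7

7


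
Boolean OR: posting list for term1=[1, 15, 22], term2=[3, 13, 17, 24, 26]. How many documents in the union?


Boolean OR: find union of posting lists
term1 docs: [1, 15, 22]
term2 docs: [3, 13, 17, 24, 26]
Union: [1, 3, 13, 15, 17, 22, 24, 26]
|union| = 8

8


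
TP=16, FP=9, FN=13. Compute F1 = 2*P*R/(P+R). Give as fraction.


F1 = 2 * P * R / (P + R)
P = TP/(TP+FP) = 16/25 = 16/25
R = TP/(TP+FN) = 16/29 = 16/29
2 * P * R = 2 * 16/25 * 16/29 = 512/725
P + R = 16/25 + 16/29 = 864/725
F1 = 512/725 / 864/725 = 16/27

16/27


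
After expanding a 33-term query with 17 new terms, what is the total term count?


Original terms: 33
Expansion terms: 17
Total = 33 + 17 = 50

50


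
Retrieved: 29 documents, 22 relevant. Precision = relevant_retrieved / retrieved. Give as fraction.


Precision = relevant_retrieved / total_retrieved
= 22 / 29
= 22 / (22 + 7)
= 22/29

22/29


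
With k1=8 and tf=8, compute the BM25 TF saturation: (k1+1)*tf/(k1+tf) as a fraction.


BM25 TF component = (k1+1)*tf / (k1+tf)
k1 = 8, tf = 8
Numerator = (8+1)*8 = 72
Denominator = 8 + 8 = 16
= 72/16 = 9/2

9/2


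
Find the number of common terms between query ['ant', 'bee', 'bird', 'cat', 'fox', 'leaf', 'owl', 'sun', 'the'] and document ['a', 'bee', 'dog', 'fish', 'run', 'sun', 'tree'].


Query terms: ['ant', 'bee', 'bird', 'cat', 'fox', 'leaf', 'owl', 'sun', 'the']
Document terms: ['a', 'bee', 'dog', 'fish', 'run', 'sun', 'tree']
Common terms: ['bee', 'sun']
Overlap count = 2

2


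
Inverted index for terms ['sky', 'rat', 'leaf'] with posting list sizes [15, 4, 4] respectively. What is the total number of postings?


Summing posting list sizes:
'sky': 15 postings
'rat': 4 postings
'leaf': 4 postings
Total = 15 + 4 + 4 = 23

23


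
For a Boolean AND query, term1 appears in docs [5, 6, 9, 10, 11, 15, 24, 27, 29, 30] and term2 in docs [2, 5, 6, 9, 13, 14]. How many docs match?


Boolean AND: find intersection of posting lists
term1 docs: [5, 6, 9, 10, 11, 15, 24, 27, 29, 30]
term2 docs: [2, 5, 6, 9, 13, 14]
Intersection: [5, 6, 9]
|intersection| = 3

3


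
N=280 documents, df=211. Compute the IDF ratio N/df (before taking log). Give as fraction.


IDF ratio = N / df
= 280 / 211
= 280/211

280/211


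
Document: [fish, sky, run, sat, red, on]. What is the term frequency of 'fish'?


Document has 6 words
Scanning for 'fish':
Found at positions: [0]
Count = 1

1


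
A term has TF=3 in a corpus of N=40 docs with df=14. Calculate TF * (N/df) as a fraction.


TF * (N/df)
= 3 * (40/14)
= 3 * 20/7
= 60/7

60/7


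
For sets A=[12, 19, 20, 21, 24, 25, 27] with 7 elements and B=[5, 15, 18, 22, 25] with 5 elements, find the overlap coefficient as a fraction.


A intersect B = [25]
|A intersect B| = 1
min(|A|, |B|) = min(7, 5) = 5
Overlap = 1 / 5 = 1/5

1/5


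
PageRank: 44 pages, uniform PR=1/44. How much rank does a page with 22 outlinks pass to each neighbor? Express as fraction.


Initial PR = 1/44 = 1/44
Outlinks = 22
Contribution per link = PR / outlinks
= 1/44 / 22
= 1/968

1/968


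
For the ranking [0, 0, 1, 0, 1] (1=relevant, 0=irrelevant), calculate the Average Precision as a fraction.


Computing P@k for each relevant position:
Position 1: not relevant
Position 2: not relevant
Position 3: relevant, P@3 = 1/3 = 1/3
Position 4: not relevant
Position 5: relevant, P@5 = 2/5 = 2/5
Sum of P@k = 1/3 + 2/5 = 11/15
AP = 11/15 / 2 = 11/30

11/30


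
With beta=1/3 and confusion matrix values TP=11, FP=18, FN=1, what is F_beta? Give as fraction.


P = TP/(TP+FP) = 11/29 = 11/29
R = TP/(TP+FN) = 11/12 = 11/12
beta^2 = 1/3^2 = 1/9
(1 + beta^2) = 10/9
Numerator = (1+beta^2)*P*R = 605/1566
Denominator = beta^2*P + R = 11/261 + 11/12 = 1001/1044
F_beta = 110/273

110/273


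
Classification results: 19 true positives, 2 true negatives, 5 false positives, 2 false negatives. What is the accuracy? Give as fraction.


Accuracy = (TP + TN) / (TP + TN + FP + FN)
TP + TN = 19 + 2 = 21
Total = 19 + 2 + 5 + 2 = 28
Accuracy = 21 / 28 = 3/4

3/4


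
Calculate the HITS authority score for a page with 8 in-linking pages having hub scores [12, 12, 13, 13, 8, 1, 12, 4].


Authority = sum of hub scores of in-linkers
In-link 1: hub score = 12
In-link 2: hub score = 12
In-link 3: hub score = 13
In-link 4: hub score = 13
In-link 5: hub score = 8
In-link 6: hub score = 1
In-link 7: hub score = 12
In-link 8: hub score = 4
Authority = 12 + 12 + 13 + 13 + 8 + 1 + 12 + 4 = 75

75


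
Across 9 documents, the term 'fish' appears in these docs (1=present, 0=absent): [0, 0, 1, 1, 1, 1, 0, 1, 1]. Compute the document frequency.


Checking each document for 'fish':
Doc 1: absent
Doc 2: absent
Doc 3: present
Doc 4: present
Doc 5: present
Doc 6: present
Doc 7: absent
Doc 8: present
Doc 9: present
df = sum of presences = 0 + 0 + 1 + 1 + 1 + 1 + 0 + 1 + 1 = 6

6


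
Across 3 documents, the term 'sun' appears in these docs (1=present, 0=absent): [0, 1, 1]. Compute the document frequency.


Checking each document for 'sun':
Doc 1: absent
Doc 2: present
Doc 3: present
df = sum of presences = 0 + 1 + 1 = 2

2


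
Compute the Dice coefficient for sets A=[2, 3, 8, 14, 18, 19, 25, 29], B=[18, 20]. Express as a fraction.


A intersect B = [18]
|A intersect B| = 1
|A| = 8, |B| = 2
Dice = 2*1 / (8+2)
= 2 / 10 = 1/5

1/5


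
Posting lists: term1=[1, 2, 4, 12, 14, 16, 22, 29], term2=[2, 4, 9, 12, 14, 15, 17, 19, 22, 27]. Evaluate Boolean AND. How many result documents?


Boolean AND: find intersection of posting lists
term1 docs: [1, 2, 4, 12, 14, 16, 22, 29]
term2 docs: [2, 4, 9, 12, 14, 15, 17, 19, 22, 27]
Intersection: [2, 4, 12, 14, 22]
|intersection| = 5

5


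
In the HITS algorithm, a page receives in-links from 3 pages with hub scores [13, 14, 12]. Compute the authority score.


Authority = sum of hub scores of in-linkers
In-link 1: hub score = 13
In-link 2: hub score = 14
In-link 3: hub score = 12
Authority = 13 + 14 + 12 = 39

39


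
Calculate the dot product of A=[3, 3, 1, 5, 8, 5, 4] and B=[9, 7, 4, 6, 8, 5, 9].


Dot product = sum of element-wise products
A[0]*B[0] = 3*9 = 27
A[1]*B[1] = 3*7 = 21
A[2]*B[2] = 1*4 = 4
A[3]*B[3] = 5*6 = 30
A[4]*B[4] = 8*8 = 64
A[5]*B[5] = 5*5 = 25
A[6]*B[6] = 4*9 = 36
Sum = 27 + 21 + 4 + 30 + 64 + 25 + 36 = 207

207


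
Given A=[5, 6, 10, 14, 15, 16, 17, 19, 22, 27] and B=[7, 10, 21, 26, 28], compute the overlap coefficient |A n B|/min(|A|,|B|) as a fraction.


A intersect B = [10]
|A intersect B| = 1
min(|A|, |B|) = min(10, 5) = 5
Overlap = 1 / 5 = 1/5

1/5


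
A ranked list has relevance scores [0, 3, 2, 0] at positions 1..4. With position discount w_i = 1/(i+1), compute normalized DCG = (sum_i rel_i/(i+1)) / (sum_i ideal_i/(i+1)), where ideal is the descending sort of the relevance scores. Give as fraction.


Position discount weights w_i = 1/(i+1) for i=1..4:
Weights = [1/2, 1/3, 1/4, 1/5]
Actual relevance: [0, 3, 2, 0]
DCG = 0/2 + 3/3 + 2/4 + 0/5 = 3/2
Ideal relevance (sorted desc): [3, 2, 0, 0]
Ideal DCG = 3/2 + 2/3 + 0/4 + 0/5 = 13/6
nDCG = DCG / ideal_DCG = 3/2 / 13/6 = 9/13

9/13


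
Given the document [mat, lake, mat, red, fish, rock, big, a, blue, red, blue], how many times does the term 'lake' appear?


Document has 11 words
Scanning for 'lake':
Found at positions: [1]
Count = 1

1


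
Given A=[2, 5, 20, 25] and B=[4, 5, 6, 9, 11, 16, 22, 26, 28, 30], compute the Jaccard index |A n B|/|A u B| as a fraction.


A intersect B = [5]
|A intersect B| = 1
A union B = [2, 4, 5, 6, 9, 11, 16, 20, 22, 25, 26, 28, 30]
|A union B| = 13
Jaccard = 1/13 = 1/13

1/13


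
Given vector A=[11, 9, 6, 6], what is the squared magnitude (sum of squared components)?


|A|^2 = sum of squared components
A[0]^2 = 11^2 = 121
A[1]^2 = 9^2 = 81
A[2]^2 = 6^2 = 36
A[3]^2 = 6^2 = 36
Sum = 121 + 81 + 36 + 36 = 274

274


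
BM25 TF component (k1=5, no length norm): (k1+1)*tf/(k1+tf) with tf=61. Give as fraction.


BM25 TF component = (k1+1)*tf / (k1+tf)
k1 = 5, tf = 61
Numerator = (5+1)*61 = 366
Denominator = 5 + 61 = 66
= 366/66 = 61/11

61/11


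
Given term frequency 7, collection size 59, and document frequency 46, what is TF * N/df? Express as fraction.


TF * (N/df)
= 7 * (59/46)
= 7 * 59/46
= 413/46

413/46


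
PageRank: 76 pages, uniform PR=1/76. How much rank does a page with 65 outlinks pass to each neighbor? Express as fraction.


Initial PR = 1/76 = 1/76
Outlinks = 65
Contribution per link = PR / outlinks
= 1/76 / 65
= 1/4940

1/4940


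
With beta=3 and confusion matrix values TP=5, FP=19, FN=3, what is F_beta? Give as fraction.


P = TP/(TP+FP) = 5/24 = 5/24
R = TP/(TP+FN) = 5/8 = 5/8
beta^2 = 3^2 = 9
(1 + beta^2) = 10
Numerator = (1+beta^2)*P*R = 125/96
Denominator = beta^2*P + R = 15/8 + 5/8 = 5/2
F_beta = 25/48

25/48


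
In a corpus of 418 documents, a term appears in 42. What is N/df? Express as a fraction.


IDF ratio = N / df
= 418 / 42
= 209/21

209/21


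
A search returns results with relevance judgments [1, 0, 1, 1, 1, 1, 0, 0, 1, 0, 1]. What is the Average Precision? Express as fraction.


Computing P@k for each relevant position:
Position 1: relevant, P@1 = 1/1 = 1
Position 2: not relevant
Position 3: relevant, P@3 = 2/3 = 2/3
Position 4: relevant, P@4 = 3/4 = 3/4
Position 5: relevant, P@5 = 4/5 = 4/5
Position 6: relevant, P@6 = 5/6 = 5/6
Position 7: not relevant
Position 8: not relevant
Position 9: relevant, P@9 = 6/9 = 2/3
Position 10: not relevant
Position 11: relevant, P@11 = 7/11 = 7/11
Sum of P@k = 1 + 2/3 + 3/4 + 4/5 + 5/6 + 2/3 + 7/11 = 3533/660
AP = 3533/660 / 7 = 3533/4620

3533/4620


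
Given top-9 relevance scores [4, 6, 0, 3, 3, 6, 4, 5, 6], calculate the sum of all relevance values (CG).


Cumulative Gain = sum of relevance scores
Position 1: rel=4, running sum=4
Position 2: rel=6, running sum=10
Position 3: rel=0, running sum=10
Position 4: rel=3, running sum=13
Position 5: rel=3, running sum=16
Position 6: rel=6, running sum=22
Position 7: rel=4, running sum=26
Position 8: rel=5, running sum=31
Position 9: rel=6, running sum=37
CG = 37

37


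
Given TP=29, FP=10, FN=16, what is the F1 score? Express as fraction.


F1 = 2 * P * R / (P + R)
P = TP/(TP+FP) = 29/39 = 29/39
R = TP/(TP+FN) = 29/45 = 29/45
2 * P * R = 2 * 29/39 * 29/45 = 1682/1755
P + R = 29/39 + 29/45 = 812/585
F1 = 1682/1755 / 812/585 = 29/42

29/42


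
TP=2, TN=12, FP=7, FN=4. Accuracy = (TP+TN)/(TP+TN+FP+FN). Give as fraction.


Accuracy = (TP + TN) / (TP + TN + FP + FN)
TP + TN = 2 + 12 = 14
Total = 2 + 12 + 7 + 4 = 25
Accuracy = 14 / 25 = 14/25

14/25


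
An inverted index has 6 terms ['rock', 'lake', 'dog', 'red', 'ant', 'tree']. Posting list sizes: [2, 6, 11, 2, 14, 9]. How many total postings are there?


Summing posting list sizes:
'rock': 2 postings
'lake': 6 postings
'dog': 11 postings
'red': 2 postings
'ant': 14 postings
'tree': 9 postings
Total = 2 + 6 + 11 + 2 + 14 + 9 = 44

44


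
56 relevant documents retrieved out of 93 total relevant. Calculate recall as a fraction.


Recall = retrieved_relevant / total_relevant
= 56 / 93
= 56 / (56 + 37)
= 56/93

56/93


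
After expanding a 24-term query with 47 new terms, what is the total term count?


Original terms: 24
Expansion terms: 47
Total = 24 + 47 = 71

71


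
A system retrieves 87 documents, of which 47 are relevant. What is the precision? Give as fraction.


Precision = relevant_retrieved / total_retrieved
= 47 / 87
= 47 / (47 + 40)
= 47/87

47/87


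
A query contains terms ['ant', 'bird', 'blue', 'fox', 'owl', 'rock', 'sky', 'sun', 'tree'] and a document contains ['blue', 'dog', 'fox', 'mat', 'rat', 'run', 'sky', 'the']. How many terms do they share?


Query terms: ['ant', 'bird', 'blue', 'fox', 'owl', 'rock', 'sky', 'sun', 'tree']
Document terms: ['blue', 'dog', 'fox', 'mat', 'rat', 'run', 'sky', 'the']
Common terms: ['blue', 'fox', 'sky']
Overlap count = 3

3


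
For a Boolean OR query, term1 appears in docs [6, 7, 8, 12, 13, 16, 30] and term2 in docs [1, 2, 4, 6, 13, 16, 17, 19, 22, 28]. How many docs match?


Boolean OR: find union of posting lists
term1 docs: [6, 7, 8, 12, 13, 16, 30]
term2 docs: [1, 2, 4, 6, 13, 16, 17, 19, 22, 28]
Union: [1, 2, 4, 6, 7, 8, 12, 13, 16, 17, 19, 22, 28, 30]
|union| = 14

14


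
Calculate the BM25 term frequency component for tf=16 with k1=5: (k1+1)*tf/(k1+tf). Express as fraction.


BM25 TF component = (k1+1)*tf / (k1+tf)
k1 = 5, tf = 16
Numerator = (5+1)*16 = 96
Denominator = 5 + 16 = 21
= 96/21 = 32/7

32/7


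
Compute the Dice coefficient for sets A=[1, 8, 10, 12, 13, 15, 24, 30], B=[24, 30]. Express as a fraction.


A intersect B = [24, 30]
|A intersect B| = 2
|A| = 8, |B| = 2
Dice = 2*2 / (8+2)
= 4 / 10 = 2/5

2/5


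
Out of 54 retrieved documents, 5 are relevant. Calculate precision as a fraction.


Precision = relevant_retrieved / total_retrieved
= 5 / 54
= 5 / (5 + 49)
= 5/54

5/54


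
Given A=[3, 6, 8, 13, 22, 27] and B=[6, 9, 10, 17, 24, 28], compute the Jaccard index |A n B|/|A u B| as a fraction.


A intersect B = [6]
|A intersect B| = 1
A union B = [3, 6, 8, 9, 10, 13, 17, 22, 24, 27, 28]
|A union B| = 11
Jaccard = 1/11 = 1/11

1/11


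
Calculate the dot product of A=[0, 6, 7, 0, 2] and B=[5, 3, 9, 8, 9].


Dot product = sum of element-wise products
A[0]*B[0] = 0*5 = 0
A[1]*B[1] = 6*3 = 18
A[2]*B[2] = 7*9 = 63
A[3]*B[3] = 0*8 = 0
A[4]*B[4] = 2*9 = 18
Sum = 0 + 18 + 63 + 0 + 18 = 99

99


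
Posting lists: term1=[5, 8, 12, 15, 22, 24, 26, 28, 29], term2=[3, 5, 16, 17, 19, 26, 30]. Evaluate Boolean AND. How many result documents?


Boolean AND: find intersection of posting lists
term1 docs: [5, 8, 12, 15, 22, 24, 26, 28, 29]
term2 docs: [3, 5, 16, 17, 19, 26, 30]
Intersection: [5, 26]
|intersection| = 2

2


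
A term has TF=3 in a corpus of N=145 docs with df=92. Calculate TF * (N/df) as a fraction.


TF * (N/df)
= 3 * (145/92)
= 3 * 145/92
= 435/92

435/92


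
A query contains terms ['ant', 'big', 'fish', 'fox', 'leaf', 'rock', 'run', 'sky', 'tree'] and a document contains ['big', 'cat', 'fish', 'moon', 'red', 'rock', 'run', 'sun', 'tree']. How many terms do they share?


Query terms: ['ant', 'big', 'fish', 'fox', 'leaf', 'rock', 'run', 'sky', 'tree']
Document terms: ['big', 'cat', 'fish', 'moon', 'red', 'rock', 'run', 'sun', 'tree']
Common terms: ['big', 'fish', 'rock', 'run', 'tree']
Overlap count = 5

5


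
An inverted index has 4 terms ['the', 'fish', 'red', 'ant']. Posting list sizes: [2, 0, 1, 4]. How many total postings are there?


Summing posting list sizes:
'the': 2 postings
'fish': 0 postings
'red': 1 postings
'ant': 4 postings
Total = 2 + 0 + 1 + 4 = 7

7


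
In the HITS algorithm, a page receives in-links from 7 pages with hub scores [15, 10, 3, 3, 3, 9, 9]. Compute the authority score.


Authority = sum of hub scores of in-linkers
In-link 1: hub score = 15
In-link 2: hub score = 10
In-link 3: hub score = 3
In-link 4: hub score = 3
In-link 5: hub score = 3
In-link 6: hub score = 9
In-link 7: hub score = 9
Authority = 15 + 10 + 3 + 3 + 3 + 9 + 9 = 52

52


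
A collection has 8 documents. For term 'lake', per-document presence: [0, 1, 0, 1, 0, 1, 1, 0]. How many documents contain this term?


Checking each document for 'lake':
Doc 1: absent
Doc 2: present
Doc 3: absent
Doc 4: present
Doc 5: absent
Doc 6: present
Doc 7: present
Doc 8: absent
df = sum of presences = 0 + 1 + 0 + 1 + 0 + 1 + 1 + 0 = 4

4


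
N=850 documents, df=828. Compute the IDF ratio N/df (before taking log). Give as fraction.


IDF ratio = N / df
= 850 / 828
= 425/414

425/414


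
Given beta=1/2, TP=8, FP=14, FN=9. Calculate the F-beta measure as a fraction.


P = TP/(TP+FP) = 8/22 = 4/11
R = TP/(TP+FN) = 8/17 = 8/17
beta^2 = 1/2^2 = 1/4
(1 + beta^2) = 5/4
Numerator = (1+beta^2)*P*R = 40/187
Denominator = beta^2*P + R = 1/11 + 8/17 = 105/187
F_beta = 8/21

8/21


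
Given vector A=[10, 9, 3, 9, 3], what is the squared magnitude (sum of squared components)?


|A|^2 = sum of squared components
A[0]^2 = 10^2 = 100
A[1]^2 = 9^2 = 81
A[2]^2 = 3^2 = 9
A[3]^2 = 9^2 = 81
A[4]^2 = 3^2 = 9
Sum = 100 + 81 + 9 + 81 + 9 = 280

280


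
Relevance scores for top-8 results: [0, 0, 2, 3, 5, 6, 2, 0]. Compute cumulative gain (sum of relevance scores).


Cumulative Gain = sum of relevance scores
Position 1: rel=0, running sum=0
Position 2: rel=0, running sum=0
Position 3: rel=2, running sum=2
Position 4: rel=3, running sum=5
Position 5: rel=5, running sum=10
Position 6: rel=6, running sum=16
Position 7: rel=2, running sum=18
Position 8: rel=0, running sum=18
CG = 18

18


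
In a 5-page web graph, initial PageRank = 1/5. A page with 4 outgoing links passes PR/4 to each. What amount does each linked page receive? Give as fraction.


Initial PR = 1/5 = 1/5
Outlinks = 4
Contribution per link = PR / outlinks
= 1/5 / 4
= 1/20

1/20


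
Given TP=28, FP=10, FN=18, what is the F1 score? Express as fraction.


F1 = 2 * P * R / (P + R)
P = TP/(TP+FP) = 28/38 = 14/19
R = TP/(TP+FN) = 28/46 = 14/23
2 * P * R = 2 * 14/19 * 14/23 = 392/437
P + R = 14/19 + 14/23 = 588/437
F1 = 392/437 / 588/437 = 2/3

2/3


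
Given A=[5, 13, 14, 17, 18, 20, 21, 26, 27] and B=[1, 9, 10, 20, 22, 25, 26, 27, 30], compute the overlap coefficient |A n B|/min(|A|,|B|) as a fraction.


A intersect B = [20, 26, 27]
|A intersect B| = 3
min(|A|, |B|) = min(9, 9) = 9
Overlap = 3 / 9 = 1/3

1/3


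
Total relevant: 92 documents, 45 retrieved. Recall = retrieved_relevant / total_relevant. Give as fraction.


Recall = retrieved_relevant / total_relevant
= 45 / 92
= 45 / (45 + 47)
= 45/92

45/92


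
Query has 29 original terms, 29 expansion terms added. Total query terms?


Original terms: 29
Expansion terms: 29
Total = 29 + 29 = 58

58


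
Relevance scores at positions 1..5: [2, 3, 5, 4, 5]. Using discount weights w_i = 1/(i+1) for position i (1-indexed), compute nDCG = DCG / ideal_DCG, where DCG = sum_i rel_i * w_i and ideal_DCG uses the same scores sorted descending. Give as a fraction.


Position discount weights w_i = 1/(i+1) for i=1..5:
Weights = [1/2, 1/3, 1/4, 1/5, 1/6]
Actual relevance: [2, 3, 5, 4, 5]
DCG = 2/2 + 3/3 + 5/4 + 4/5 + 5/6 = 293/60
Ideal relevance (sorted desc): [5, 5, 4, 3, 2]
Ideal DCG = 5/2 + 5/3 + 4/4 + 3/5 + 2/6 = 61/10
nDCG = DCG / ideal_DCG = 293/60 / 61/10 = 293/366

293/366


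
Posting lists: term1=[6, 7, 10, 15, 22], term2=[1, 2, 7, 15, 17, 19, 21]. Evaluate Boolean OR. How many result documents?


Boolean OR: find union of posting lists
term1 docs: [6, 7, 10, 15, 22]
term2 docs: [1, 2, 7, 15, 17, 19, 21]
Union: [1, 2, 6, 7, 10, 15, 17, 19, 21, 22]
|union| = 10

10


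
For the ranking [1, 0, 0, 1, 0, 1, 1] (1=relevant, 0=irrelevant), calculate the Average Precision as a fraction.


Computing P@k for each relevant position:
Position 1: relevant, P@1 = 1/1 = 1
Position 2: not relevant
Position 3: not relevant
Position 4: relevant, P@4 = 2/4 = 1/2
Position 5: not relevant
Position 6: relevant, P@6 = 3/6 = 1/2
Position 7: relevant, P@7 = 4/7 = 4/7
Sum of P@k = 1 + 1/2 + 1/2 + 4/7 = 18/7
AP = 18/7 / 4 = 9/14

9/14


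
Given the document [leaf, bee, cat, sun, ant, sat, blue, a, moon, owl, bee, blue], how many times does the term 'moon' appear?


Document has 12 words
Scanning for 'moon':
Found at positions: [8]
Count = 1

1


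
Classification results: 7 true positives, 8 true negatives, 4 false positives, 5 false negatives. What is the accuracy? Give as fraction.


Accuracy = (TP + TN) / (TP + TN + FP + FN)
TP + TN = 7 + 8 = 15
Total = 7 + 8 + 4 + 5 = 24
Accuracy = 15 / 24 = 5/8

5/8


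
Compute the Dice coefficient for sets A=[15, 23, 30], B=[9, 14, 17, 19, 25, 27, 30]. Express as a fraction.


A intersect B = [30]
|A intersect B| = 1
|A| = 3, |B| = 7
Dice = 2*1 / (3+7)
= 2 / 10 = 1/5

1/5


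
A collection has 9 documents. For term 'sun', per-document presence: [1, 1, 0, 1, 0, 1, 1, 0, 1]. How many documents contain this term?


Checking each document for 'sun':
Doc 1: present
Doc 2: present
Doc 3: absent
Doc 4: present
Doc 5: absent
Doc 6: present
Doc 7: present
Doc 8: absent
Doc 9: present
df = sum of presences = 1 + 1 + 0 + 1 + 0 + 1 + 1 + 0 + 1 = 6

6


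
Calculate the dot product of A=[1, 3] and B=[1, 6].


Dot product = sum of element-wise products
A[0]*B[0] = 1*1 = 1
A[1]*B[1] = 3*6 = 18
Sum = 1 + 18 = 19

19


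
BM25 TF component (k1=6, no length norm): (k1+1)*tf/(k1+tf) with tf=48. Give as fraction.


BM25 TF component = (k1+1)*tf / (k1+tf)
k1 = 6, tf = 48
Numerator = (6+1)*48 = 336
Denominator = 6 + 48 = 54
= 336/54 = 56/9

56/9


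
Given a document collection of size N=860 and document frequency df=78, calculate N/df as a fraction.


IDF ratio = N / df
= 860 / 78
= 430/39

430/39


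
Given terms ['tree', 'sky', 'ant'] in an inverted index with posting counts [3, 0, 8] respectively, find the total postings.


Summing posting list sizes:
'tree': 3 postings
'sky': 0 postings
'ant': 8 postings
Total = 3 + 0 + 8 = 11

11


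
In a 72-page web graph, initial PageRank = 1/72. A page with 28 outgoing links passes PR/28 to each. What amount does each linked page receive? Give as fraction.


Initial PR = 1/72 = 1/72
Outlinks = 28
Contribution per link = PR / outlinks
= 1/72 / 28
= 1/2016

1/2016


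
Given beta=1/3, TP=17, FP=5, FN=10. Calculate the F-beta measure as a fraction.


P = TP/(TP+FP) = 17/22 = 17/22
R = TP/(TP+FN) = 17/27 = 17/27
beta^2 = 1/3^2 = 1/9
(1 + beta^2) = 10/9
Numerator = (1+beta^2)*P*R = 1445/2673
Denominator = beta^2*P + R = 17/198 + 17/27 = 425/594
F_beta = 34/45

34/45


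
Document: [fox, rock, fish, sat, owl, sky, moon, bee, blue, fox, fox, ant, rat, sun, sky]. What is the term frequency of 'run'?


Document has 15 words
Scanning for 'run':
Term not found in document
Count = 0

0


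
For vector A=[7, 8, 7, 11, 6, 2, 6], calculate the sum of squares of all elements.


|A|^2 = sum of squared components
A[0]^2 = 7^2 = 49
A[1]^2 = 8^2 = 64
A[2]^2 = 7^2 = 49
A[3]^2 = 11^2 = 121
A[4]^2 = 6^2 = 36
A[5]^2 = 2^2 = 4
A[6]^2 = 6^2 = 36
Sum = 49 + 64 + 49 + 121 + 36 + 4 + 36 = 359

359


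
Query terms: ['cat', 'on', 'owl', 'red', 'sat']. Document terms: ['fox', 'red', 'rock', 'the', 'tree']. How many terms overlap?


Query terms: ['cat', 'on', 'owl', 'red', 'sat']
Document terms: ['fox', 'red', 'rock', 'the', 'tree']
Common terms: ['red']
Overlap count = 1

1


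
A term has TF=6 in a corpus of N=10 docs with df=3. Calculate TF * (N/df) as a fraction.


TF * (N/df)
= 6 * (10/3)
= 6 * 10/3
= 20

20


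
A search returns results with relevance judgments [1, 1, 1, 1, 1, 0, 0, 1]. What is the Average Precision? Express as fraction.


Computing P@k for each relevant position:
Position 1: relevant, P@1 = 1/1 = 1
Position 2: relevant, P@2 = 2/2 = 1
Position 3: relevant, P@3 = 3/3 = 1
Position 4: relevant, P@4 = 4/4 = 1
Position 5: relevant, P@5 = 5/5 = 1
Position 6: not relevant
Position 7: not relevant
Position 8: relevant, P@8 = 6/8 = 3/4
Sum of P@k = 1 + 1 + 1 + 1 + 1 + 3/4 = 23/4
AP = 23/4 / 6 = 23/24

23/24


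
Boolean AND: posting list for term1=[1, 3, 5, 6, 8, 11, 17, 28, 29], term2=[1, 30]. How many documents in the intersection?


Boolean AND: find intersection of posting lists
term1 docs: [1, 3, 5, 6, 8, 11, 17, 28, 29]
term2 docs: [1, 30]
Intersection: [1]
|intersection| = 1

1


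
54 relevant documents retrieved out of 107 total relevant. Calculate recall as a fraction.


Recall = retrieved_relevant / total_relevant
= 54 / 107
= 54 / (54 + 53)
= 54/107

54/107


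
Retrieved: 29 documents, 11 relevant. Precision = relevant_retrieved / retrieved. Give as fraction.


Precision = relevant_retrieved / total_retrieved
= 11 / 29
= 11 / (11 + 18)
= 11/29

11/29


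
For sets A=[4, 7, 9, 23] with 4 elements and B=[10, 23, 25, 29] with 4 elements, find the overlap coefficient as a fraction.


A intersect B = [23]
|A intersect B| = 1
min(|A|, |B|) = min(4, 4) = 4
Overlap = 1 / 4 = 1/4

1/4


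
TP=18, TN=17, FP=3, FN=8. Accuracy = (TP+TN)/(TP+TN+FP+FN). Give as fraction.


Accuracy = (TP + TN) / (TP + TN + FP + FN)
TP + TN = 18 + 17 = 35
Total = 18 + 17 + 3 + 8 = 46
Accuracy = 35 / 46 = 35/46

35/46


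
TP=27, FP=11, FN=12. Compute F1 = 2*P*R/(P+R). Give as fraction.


F1 = 2 * P * R / (P + R)
P = TP/(TP+FP) = 27/38 = 27/38
R = TP/(TP+FN) = 27/39 = 9/13
2 * P * R = 2 * 27/38 * 9/13 = 243/247
P + R = 27/38 + 9/13 = 693/494
F1 = 243/247 / 693/494 = 54/77

54/77


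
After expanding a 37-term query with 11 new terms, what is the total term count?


Original terms: 37
Expansion terms: 11
Total = 37 + 11 = 48

48


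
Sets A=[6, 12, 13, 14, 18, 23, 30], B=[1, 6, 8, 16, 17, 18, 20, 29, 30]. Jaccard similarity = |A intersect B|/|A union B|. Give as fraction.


A intersect B = [6, 18, 30]
|A intersect B| = 3
A union B = [1, 6, 8, 12, 13, 14, 16, 17, 18, 20, 23, 29, 30]
|A union B| = 13
Jaccard = 3/13 = 3/13

3/13


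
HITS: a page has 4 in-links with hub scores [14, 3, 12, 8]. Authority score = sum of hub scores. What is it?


Authority = sum of hub scores of in-linkers
In-link 1: hub score = 14
In-link 2: hub score = 3
In-link 3: hub score = 12
In-link 4: hub score = 8
Authority = 14 + 3 + 12 + 8 = 37

37


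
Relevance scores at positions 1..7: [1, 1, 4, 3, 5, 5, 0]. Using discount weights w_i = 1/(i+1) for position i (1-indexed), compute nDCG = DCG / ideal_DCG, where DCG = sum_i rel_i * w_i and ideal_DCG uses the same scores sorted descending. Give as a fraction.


Position discount weights w_i = 1/(i+1) for i=1..7:
Weights = [1/2, 1/3, 1/4, 1/5, 1/6, 1/7, 1/8]
Actual relevance: [1, 1, 4, 3, 5, 5, 0]
DCG = 1/2 + 1/3 + 4/4 + 3/5 + 5/6 + 5/7 + 0/8 = 418/105
Ideal relevance (sorted desc): [5, 5, 4, 3, 1, 1, 0]
Ideal DCG = 5/2 + 5/3 + 4/4 + 3/5 + 1/6 + 1/7 + 0/8 = 638/105
nDCG = DCG / ideal_DCG = 418/105 / 638/105 = 19/29

19/29


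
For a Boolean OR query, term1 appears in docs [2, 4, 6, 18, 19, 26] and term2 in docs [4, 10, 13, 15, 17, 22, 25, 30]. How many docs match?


Boolean OR: find union of posting lists
term1 docs: [2, 4, 6, 18, 19, 26]
term2 docs: [4, 10, 13, 15, 17, 22, 25, 30]
Union: [2, 4, 6, 10, 13, 15, 17, 18, 19, 22, 25, 26, 30]
|union| = 13

13


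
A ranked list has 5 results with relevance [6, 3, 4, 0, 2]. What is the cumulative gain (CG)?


Cumulative Gain = sum of relevance scores
Position 1: rel=6, running sum=6
Position 2: rel=3, running sum=9
Position 3: rel=4, running sum=13
Position 4: rel=0, running sum=13
Position 5: rel=2, running sum=15
CG = 15

15


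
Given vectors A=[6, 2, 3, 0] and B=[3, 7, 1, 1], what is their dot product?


Dot product = sum of element-wise products
A[0]*B[0] = 6*3 = 18
A[1]*B[1] = 2*7 = 14
A[2]*B[2] = 3*1 = 3
A[3]*B[3] = 0*1 = 0
Sum = 18 + 14 + 3 + 0 = 35

35


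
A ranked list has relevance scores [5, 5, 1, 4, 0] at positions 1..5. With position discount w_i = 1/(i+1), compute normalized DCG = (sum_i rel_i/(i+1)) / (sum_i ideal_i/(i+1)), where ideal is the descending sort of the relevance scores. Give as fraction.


Position discount weights w_i = 1/(i+1) for i=1..5:
Weights = [1/2, 1/3, 1/4, 1/5, 1/6]
Actual relevance: [5, 5, 1, 4, 0]
DCG = 5/2 + 5/3 + 1/4 + 4/5 + 0/6 = 313/60
Ideal relevance (sorted desc): [5, 5, 4, 1, 0]
Ideal DCG = 5/2 + 5/3 + 4/4 + 1/5 + 0/6 = 161/30
nDCG = DCG / ideal_DCG = 313/60 / 161/30 = 313/322

313/322


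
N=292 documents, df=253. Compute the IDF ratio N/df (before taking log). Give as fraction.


IDF ratio = N / df
= 292 / 253
= 292/253

292/253


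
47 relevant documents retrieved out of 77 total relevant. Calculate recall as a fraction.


Recall = retrieved_relevant / total_relevant
= 47 / 77
= 47 / (47 + 30)
= 47/77

47/77


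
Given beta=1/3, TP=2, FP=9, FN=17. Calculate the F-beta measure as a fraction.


P = TP/(TP+FP) = 2/11 = 2/11
R = TP/(TP+FN) = 2/19 = 2/19
beta^2 = 1/3^2 = 1/9
(1 + beta^2) = 10/9
Numerator = (1+beta^2)*P*R = 40/1881
Denominator = beta^2*P + R = 2/99 + 2/19 = 236/1881
F_beta = 10/59

10/59


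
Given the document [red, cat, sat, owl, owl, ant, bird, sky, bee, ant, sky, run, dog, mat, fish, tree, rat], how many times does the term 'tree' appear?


Document has 17 words
Scanning for 'tree':
Found at positions: [15]
Count = 1

1


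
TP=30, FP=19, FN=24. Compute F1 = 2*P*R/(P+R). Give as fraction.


F1 = 2 * P * R / (P + R)
P = TP/(TP+FP) = 30/49 = 30/49
R = TP/(TP+FN) = 30/54 = 5/9
2 * P * R = 2 * 30/49 * 5/9 = 100/147
P + R = 30/49 + 5/9 = 515/441
F1 = 100/147 / 515/441 = 60/103

60/103


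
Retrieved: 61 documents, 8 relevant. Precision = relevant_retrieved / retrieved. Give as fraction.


Precision = relevant_retrieved / total_retrieved
= 8 / 61
= 8 / (8 + 53)
= 8/61

8/61


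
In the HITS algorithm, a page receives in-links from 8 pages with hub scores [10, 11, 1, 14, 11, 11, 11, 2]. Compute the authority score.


Authority = sum of hub scores of in-linkers
In-link 1: hub score = 10
In-link 2: hub score = 11
In-link 3: hub score = 1
In-link 4: hub score = 14
In-link 5: hub score = 11
In-link 6: hub score = 11
In-link 7: hub score = 11
In-link 8: hub score = 2
Authority = 10 + 11 + 1 + 14 + 11 + 11 + 11 + 2 = 71

71


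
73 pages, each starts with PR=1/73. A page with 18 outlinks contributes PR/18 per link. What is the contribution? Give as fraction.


Initial PR = 1/73 = 1/73
Outlinks = 18
Contribution per link = PR / outlinks
= 1/73 / 18
= 1/1314

1/1314


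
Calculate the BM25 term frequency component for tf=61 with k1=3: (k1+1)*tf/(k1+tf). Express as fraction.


BM25 TF component = (k1+1)*tf / (k1+tf)
k1 = 3, tf = 61
Numerator = (3+1)*61 = 244
Denominator = 3 + 61 = 64
= 244/64 = 61/16

61/16


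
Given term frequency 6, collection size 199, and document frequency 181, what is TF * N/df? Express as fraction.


TF * (N/df)
= 6 * (199/181)
= 6 * 199/181
= 1194/181

1194/181


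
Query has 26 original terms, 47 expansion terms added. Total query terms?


Original terms: 26
Expansion terms: 47
Total = 26 + 47 = 73

73


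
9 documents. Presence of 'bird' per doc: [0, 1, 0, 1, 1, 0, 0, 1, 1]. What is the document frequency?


Checking each document for 'bird':
Doc 1: absent
Doc 2: present
Doc 3: absent
Doc 4: present
Doc 5: present
Doc 6: absent
Doc 7: absent
Doc 8: present
Doc 9: present
df = sum of presences = 0 + 1 + 0 + 1 + 1 + 0 + 0 + 1 + 1 = 5

5


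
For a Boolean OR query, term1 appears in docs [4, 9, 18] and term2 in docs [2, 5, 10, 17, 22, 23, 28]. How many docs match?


Boolean OR: find union of posting lists
term1 docs: [4, 9, 18]
term2 docs: [2, 5, 10, 17, 22, 23, 28]
Union: [2, 4, 5, 9, 10, 17, 18, 22, 23, 28]
|union| = 10

10


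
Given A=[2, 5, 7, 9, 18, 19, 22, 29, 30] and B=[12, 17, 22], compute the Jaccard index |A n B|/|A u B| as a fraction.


A intersect B = [22]
|A intersect B| = 1
A union B = [2, 5, 7, 9, 12, 17, 18, 19, 22, 29, 30]
|A union B| = 11
Jaccard = 1/11 = 1/11

1/11


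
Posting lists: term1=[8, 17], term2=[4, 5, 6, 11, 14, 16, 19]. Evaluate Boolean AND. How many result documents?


Boolean AND: find intersection of posting lists
term1 docs: [8, 17]
term2 docs: [4, 5, 6, 11, 14, 16, 19]
Intersection: []
|intersection| = 0

0


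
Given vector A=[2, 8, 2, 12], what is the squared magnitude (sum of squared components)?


|A|^2 = sum of squared components
A[0]^2 = 2^2 = 4
A[1]^2 = 8^2 = 64
A[2]^2 = 2^2 = 4
A[3]^2 = 12^2 = 144
Sum = 4 + 64 + 4 + 144 = 216

216


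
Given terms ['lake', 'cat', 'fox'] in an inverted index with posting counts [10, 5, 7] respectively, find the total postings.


Summing posting list sizes:
'lake': 10 postings
'cat': 5 postings
'fox': 7 postings
Total = 10 + 5 + 7 = 22

22


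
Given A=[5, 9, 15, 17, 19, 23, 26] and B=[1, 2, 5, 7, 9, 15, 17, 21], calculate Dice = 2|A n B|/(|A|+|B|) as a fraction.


A intersect B = [5, 9, 15, 17]
|A intersect B| = 4
|A| = 7, |B| = 8
Dice = 2*4 / (7+8)
= 8 / 15 = 8/15

8/15


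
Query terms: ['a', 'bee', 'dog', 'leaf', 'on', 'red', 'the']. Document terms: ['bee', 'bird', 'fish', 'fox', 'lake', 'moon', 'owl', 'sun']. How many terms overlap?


Query terms: ['a', 'bee', 'dog', 'leaf', 'on', 'red', 'the']
Document terms: ['bee', 'bird', 'fish', 'fox', 'lake', 'moon', 'owl', 'sun']
Common terms: ['bee']
Overlap count = 1

1


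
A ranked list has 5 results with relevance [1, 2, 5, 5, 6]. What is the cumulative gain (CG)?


Cumulative Gain = sum of relevance scores
Position 1: rel=1, running sum=1
Position 2: rel=2, running sum=3
Position 3: rel=5, running sum=8
Position 4: rel=5, running sum=13
Position 5: rel=6, running sum=19
CG = 19

19


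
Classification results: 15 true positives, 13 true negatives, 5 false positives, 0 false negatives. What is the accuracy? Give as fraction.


Accuracy = (TP + TN) / (TP + TN + FP + FN)
TP + TN = 15 + 13 = 28
Total = 15 + 13 + 5 + 0 = 33
Accuracy = 28 / 33 = 28/33

28/33


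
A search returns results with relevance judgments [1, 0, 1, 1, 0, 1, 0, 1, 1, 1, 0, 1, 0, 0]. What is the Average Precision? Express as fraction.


Computing P@k for each relevant position:
Position 1: relevant, P@1 = 1/1 = 1
Position 2: not relevant
Position 3: relevant, P@3 = 2/3 = 2/3
Position 4: relevant, P@4 = 3/4 = 3/4
Position 5: not relevant
Position 6: relevant, P@6 = 4/6 = 2/3
Position 7: not relevant
Position 8: relevant, P@8 = 5/8 = 5/8
Position 9: relevant, P@9 = 6/9 = 2/3
Position 10: relevant, P@10 = 7/10 = 7/10
Position 11: not relevant
Position 12: relevant, P@12 = 8/12 = 2/3
Position 13: not relevant
Position 14: not relevant
Sum of P@k = 1 + 2/3 + 3/4 + 2/3 + 5/8 + 2/3 + 7/10 + 2/3 = 689/120
AP = 689/120 / 8 = 689/960

689/960


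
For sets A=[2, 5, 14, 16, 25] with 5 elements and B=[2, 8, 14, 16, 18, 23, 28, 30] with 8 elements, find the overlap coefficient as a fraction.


A intersect B = [2, 14, 16]
|A intersect B| = 3
min(|A|, |B|) = min(5, 8) = 5
Overlap = 3 / 5 = 3/5

3/5


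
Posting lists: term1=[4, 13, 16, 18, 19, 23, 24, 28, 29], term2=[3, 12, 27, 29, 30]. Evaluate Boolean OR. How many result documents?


Boolean OR: find union of posting lists
term1 docs: [4, 13, 16, 18, 19, 23, 24, 28, 29]
term2 docs: [3, 12, 27, 29, 30]
Union: [3, 4, 12, 13, 16, 18, 19, 23, 24, 27, 28, 29, 30]
|union| = 13

13


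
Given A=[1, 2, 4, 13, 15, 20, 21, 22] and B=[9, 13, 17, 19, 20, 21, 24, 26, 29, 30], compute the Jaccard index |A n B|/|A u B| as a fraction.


A intersect B = [13, 20, 21]
|A intersect B| = 3
A union B = [1, 2, 4, 9, 13, 15, 17, 19, 20, 21, 22, 24, 26, 29, 30]
|A union B| = 15
Jaccard = 3/15 = 1/5

1/5


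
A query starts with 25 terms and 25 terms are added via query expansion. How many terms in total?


Original terms: 25
Expansion terms: 25
Total = 25 + 25 = 50

50


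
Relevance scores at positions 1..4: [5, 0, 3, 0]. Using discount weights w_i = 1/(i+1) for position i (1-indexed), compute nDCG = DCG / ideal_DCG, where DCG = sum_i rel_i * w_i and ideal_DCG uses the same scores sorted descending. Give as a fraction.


Position discount weights w_i = 1/(i+1) for i=1..4:
Weights = [1/2, 1/3, 1/4, 1/5]
Actual relevance: [5, 0, 3, 0]
DCG = 5/2 + 0/3 + 3/4 + 0/5 = 13/4
Ideal relevance (sorted desc): [5, 3, 0, 0]
Ideal DCG = 5/2 + 3/3 + 0/4 + 0/5 = 7/2
nDCG = DCG / ideal_DCG = 13/4 / 7/2 = 13/14

13/14


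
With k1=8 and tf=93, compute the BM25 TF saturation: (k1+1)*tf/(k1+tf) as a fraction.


BM25 TF component = (k1+1)*tf / (k1+tf)
k1 = 8, tf = 93
Numerator = (8+1)*93 = 837
Denominator = 8 + 93 = 101
= 837/101 = 837/101

837/101


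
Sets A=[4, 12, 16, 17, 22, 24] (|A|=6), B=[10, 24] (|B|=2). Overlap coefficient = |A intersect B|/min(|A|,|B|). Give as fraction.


A intersect B = [24]
|A intersect B| = 1
min(|A|, |B|) = min(6, 2) = 2
Overlap = 1 / 2 = 1/2

1/2


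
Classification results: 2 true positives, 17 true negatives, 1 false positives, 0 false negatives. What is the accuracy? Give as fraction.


Accuracy = (TP + TN) / (TP + TN + FP + FN)
TP + TN = 2 + 17 = 19
Total = 2 + 17 + 1 + 0 = 20
Accuracy = 19 / 20 = 19/20

19/20


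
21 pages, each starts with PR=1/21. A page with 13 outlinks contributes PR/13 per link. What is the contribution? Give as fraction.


Initial PR = 1/21 = 1/21
Outlinks = 13
Contribution per link = PR / outlinks
= 1/21 / 13
= 1/273

1/273


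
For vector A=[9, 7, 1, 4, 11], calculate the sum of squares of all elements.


|A|^2 = sum of squared components
A[0]^2 = 9^2 = 81
A[1]^2 = 7^2 = 49
A[2]^2 = 1^2 = 1
A[3]^2 = 4^2 = 16
A[4]^2 = 11^2 = 121
Sum = 81 + 49 + 1 + 16 + 121 = 268

268


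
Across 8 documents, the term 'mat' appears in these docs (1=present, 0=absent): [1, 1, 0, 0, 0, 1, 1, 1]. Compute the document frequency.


Checking each document for 'mat':
Doc 1: present
Doc 2: present
Doc 3: absent
Doc 4: absent
Doc 5: absent
Doc 6: present
Doc 7: present
Doc 8: present
df = sum of presences = 1 + 1 + 0 + 0 + 0 + 1 + 1 + 1 = 5

5


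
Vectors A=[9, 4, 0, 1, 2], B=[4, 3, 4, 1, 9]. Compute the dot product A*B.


Dot product = sum of element-wise products
A[0]*B[0] = 9*4 = 36
A[1]*B[1] = 4*3 = 12
A[2]*B[2] = 0*4 = 0
A[3]*B[3] = 1*1 = 1
A[4]*B[4] = 2*9 = 18
Sum = 36 + 12 + 0 + 1 + 18 = 67

67


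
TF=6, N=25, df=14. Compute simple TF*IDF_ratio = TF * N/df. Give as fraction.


TF * (N/df)
= 6 * (25/14)
= 6 * 25/14
= 75/7

75/7


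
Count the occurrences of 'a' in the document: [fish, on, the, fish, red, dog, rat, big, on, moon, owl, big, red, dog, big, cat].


Document has 16 words
Scanning for 'a':
Term not found in document
Count = 0

0


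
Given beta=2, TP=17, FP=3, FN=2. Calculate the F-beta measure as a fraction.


P = TP/(TP+FP) = 17/20 = 17/20
R = TP/(TP+FN) = 17/19 = 17/19
beta^2 = 2^2 = 4
(1 + beta^2) = 5
Numerator = (1+beta^2)*P*R = 289/76
Denominator = beta^2*P + R = 17/5 + 17/19 = 408/95
F_beta = 85/96

85/96
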